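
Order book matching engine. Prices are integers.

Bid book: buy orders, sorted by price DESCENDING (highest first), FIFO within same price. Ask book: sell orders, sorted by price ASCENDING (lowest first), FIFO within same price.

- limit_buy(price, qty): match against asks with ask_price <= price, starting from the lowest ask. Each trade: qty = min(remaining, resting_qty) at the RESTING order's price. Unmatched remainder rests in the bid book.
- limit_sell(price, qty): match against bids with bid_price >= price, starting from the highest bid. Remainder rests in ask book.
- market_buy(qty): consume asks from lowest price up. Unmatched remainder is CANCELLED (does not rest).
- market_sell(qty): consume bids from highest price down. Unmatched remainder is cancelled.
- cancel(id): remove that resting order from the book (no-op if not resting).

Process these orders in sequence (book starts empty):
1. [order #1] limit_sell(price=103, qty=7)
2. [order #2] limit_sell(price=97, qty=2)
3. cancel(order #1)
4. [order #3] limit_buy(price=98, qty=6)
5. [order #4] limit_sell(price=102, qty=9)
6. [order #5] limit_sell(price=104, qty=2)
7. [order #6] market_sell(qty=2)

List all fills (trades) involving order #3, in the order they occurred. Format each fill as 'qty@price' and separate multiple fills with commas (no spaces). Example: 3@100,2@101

Answer: 2@97,2@98

Derivation:
After op 1 [order #1] limit_sell(price=103, qty=7): fills=none; bids=[-] asks=[#1:7@103]
After op 2 [order #2] limit_sell(price=97, qty=2): fills=none; bids=[-] asks=[#2:2@97 #1:7@103]
After op 3 cancel(order #1): fills=none; bids=[-] asks=[#2:2@97]
After op 4 [order #3] limit_buy(price=98, qty=6): fills=#3x#2:2@97; bids=[#3:4@98] asks=[-]
After op 5 [order #4] limit_sell(price=102, qty=9): fills=none; bids=[#3:4@98] asks=[#4:9@102]
After op 6 [order #5] limit_sell(price=104, qty=2): fills=none; bids=[#3:4@98] asks=[#4:9@102 #5:2@104]
After op 7 [order #6] market_sell(qty=2): fills=#3x#6:2@98; bids=[#3:2@98] asks=[#4:9@102 #5:2@104]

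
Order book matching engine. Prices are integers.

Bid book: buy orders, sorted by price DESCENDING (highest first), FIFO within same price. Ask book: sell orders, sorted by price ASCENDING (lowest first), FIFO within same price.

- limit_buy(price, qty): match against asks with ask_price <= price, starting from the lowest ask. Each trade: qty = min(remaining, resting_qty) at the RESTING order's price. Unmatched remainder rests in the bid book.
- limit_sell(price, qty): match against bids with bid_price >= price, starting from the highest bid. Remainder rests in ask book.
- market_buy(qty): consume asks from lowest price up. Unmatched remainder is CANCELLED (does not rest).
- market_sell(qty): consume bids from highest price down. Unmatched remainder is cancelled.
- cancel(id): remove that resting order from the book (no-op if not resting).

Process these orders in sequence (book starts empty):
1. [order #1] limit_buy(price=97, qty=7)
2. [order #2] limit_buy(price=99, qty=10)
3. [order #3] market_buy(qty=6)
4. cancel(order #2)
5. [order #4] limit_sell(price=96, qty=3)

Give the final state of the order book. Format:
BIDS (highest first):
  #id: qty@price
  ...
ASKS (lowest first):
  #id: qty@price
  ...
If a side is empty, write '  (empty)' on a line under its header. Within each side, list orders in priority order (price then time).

After op 1 [order #1] limit_buy(price=97, qty=7): fills=none; bids=[#1:7@97] asks=[-]
After op 2 [order #2] limit_buy(price=99, qty=10): fills=none; bids=[#2:10@99 #1:7@97] asks=[-]
After op 3 [order #3] market_buy(qty=6): fills=none; bids=[#2:10@99 #1:7@97] asks=[-]
After op 4 cancel(order #2): fills=none; bids=[#1:7@97] asks=[-]
After op 5 [order #4] limit_sell(price=96, qty=3): fills=#1x#4:3@97; bids=[#1:4@97] asks=[-]

Answer: BIDS (highest first):
  #1: 4@97
ASKS (lowest first):
  (empty)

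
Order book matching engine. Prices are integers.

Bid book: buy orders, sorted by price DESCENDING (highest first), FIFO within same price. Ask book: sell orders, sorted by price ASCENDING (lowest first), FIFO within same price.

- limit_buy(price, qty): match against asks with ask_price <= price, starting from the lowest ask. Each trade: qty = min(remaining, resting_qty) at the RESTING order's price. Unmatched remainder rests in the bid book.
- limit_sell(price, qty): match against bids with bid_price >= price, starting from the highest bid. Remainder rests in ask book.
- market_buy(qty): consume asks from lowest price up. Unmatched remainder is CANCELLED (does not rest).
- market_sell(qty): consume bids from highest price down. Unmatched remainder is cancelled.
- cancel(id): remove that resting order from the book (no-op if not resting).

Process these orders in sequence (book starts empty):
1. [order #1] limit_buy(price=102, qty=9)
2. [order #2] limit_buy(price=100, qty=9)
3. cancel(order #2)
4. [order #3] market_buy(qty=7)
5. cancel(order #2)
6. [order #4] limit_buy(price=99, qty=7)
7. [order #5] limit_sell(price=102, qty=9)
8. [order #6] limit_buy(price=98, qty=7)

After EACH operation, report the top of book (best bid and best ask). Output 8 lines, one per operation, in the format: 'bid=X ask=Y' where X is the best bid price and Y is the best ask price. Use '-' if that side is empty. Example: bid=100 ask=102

Answer: bid=102 ask=-
bid=102 ask=-
bid=102 ask=-
bid=102 ask=-
bid=102 ask=-
bid=102 ask=-
bid=99 ask=-
bid=99 ask=-

Derivation:
After op 1 [order #1] limit_buy(price=102, qty=9): fills=none; bids=[#1:9@102] asks=[-]
After op 2 [order #2] limit_buy(price=100, qty=9): fills=none; bids=[#1:9@102 #2:9@100] asks=[-]
After op 3 cancel(order #2): fills=none; bids=[#1:9@102] asks=[-]
After op 4 [order #3] market_buy(qty=7): fills=none; bids=[#1:9@102] asks=[-]
After op 5 cancel(order #2): fills=none; bids=[#1:9@102] asks=[-]
After op 6 [order #4] limit_buy(price=99, qty=7): fills=none; bids=[#1:9@102 #4:7@99] asks=[-]
After op 7 [order #5] limit_sell(price=102, qty=9): fills=#1x#5:9@102; bids=[#4:7@99] asks=[-]
After op 8 [order #6] limit_buy(price=98, qty=7): fills=none; bids=[#4:7@99 #6:7@98] asks=[-]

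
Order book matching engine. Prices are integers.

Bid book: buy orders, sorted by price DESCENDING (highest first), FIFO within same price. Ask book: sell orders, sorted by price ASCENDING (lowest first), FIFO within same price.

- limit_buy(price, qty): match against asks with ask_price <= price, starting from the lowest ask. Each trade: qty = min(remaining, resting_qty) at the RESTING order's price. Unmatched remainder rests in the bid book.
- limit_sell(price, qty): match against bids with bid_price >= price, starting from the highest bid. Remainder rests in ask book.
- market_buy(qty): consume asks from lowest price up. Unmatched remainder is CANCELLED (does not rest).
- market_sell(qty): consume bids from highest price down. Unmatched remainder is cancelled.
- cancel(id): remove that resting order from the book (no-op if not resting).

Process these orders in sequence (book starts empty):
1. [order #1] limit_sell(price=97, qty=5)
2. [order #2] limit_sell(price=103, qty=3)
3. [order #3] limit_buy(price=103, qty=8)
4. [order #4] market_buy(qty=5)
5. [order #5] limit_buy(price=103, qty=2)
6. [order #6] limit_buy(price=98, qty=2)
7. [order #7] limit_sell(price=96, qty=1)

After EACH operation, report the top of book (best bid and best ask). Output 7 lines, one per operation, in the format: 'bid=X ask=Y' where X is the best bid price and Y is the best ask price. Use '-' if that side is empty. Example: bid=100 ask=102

After op 1 [order #1] limit_sell(price=97, qty=5): fills=none; bids=[-] asks=[#1:5@97]
After op 2 [order #2] limit_sell(price=103, qty=3): fills=none; bids=[-] asks=[#1:5@97 #2:3@103]
After op 3 [order #3] limit_buy(price=103, qty=8): fills=#3x#1:5@97 #3x#2:3@103; bids=[-] asks=[-]
After op 4 [order #4] market_buy(qty=5): fills=none; bids=[-] asks=[-]
After op 5 [order #5] limit_buy(price=103, qty=2): fills=none; bids=[#5:2@103] asks=[-]
After op 6 [order #6] limit_buy(price=98, qty=2): fills=none; bids=[#5:2@103 #6:2@98] asks=[-]
After op 7 [order #7] limit_sell(price=96, qty=1): fills=#5x#7:1@103; bids=[#5:1@103 #6:2@98] asks=[-]

Answer: bid=- ask=97
bid=- ask=97
bid=- ask=-
bid=- ask=-
bid=103 ask=-
bid=103 ask=-
bid=103 ask=-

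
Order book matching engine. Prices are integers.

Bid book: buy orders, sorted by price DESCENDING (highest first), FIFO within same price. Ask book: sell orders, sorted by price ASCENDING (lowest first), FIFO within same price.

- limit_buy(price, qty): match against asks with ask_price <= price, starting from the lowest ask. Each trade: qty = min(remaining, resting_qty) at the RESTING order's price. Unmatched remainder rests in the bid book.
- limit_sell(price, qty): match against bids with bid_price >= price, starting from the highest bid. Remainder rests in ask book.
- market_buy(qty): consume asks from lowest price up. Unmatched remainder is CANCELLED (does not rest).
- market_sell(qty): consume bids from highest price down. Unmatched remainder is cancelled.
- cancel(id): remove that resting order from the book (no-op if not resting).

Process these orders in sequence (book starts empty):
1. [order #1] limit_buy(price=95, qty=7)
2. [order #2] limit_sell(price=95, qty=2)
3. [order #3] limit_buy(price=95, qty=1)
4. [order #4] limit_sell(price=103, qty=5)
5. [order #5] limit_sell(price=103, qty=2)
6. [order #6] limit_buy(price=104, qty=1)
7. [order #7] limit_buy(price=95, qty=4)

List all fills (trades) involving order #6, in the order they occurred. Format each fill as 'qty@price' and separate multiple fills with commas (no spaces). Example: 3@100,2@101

Answer: 1@103

Derivation:
After op 1 [order #1] limit_buy(price=95, qty=7): fills=none; bids=[#1:7@95] asks=[-]
After op 2 [order #2] limit_sell(price=95, qty=2): fills=#1x#2:2@95; bids=[#1:5@95] asks=[-]
After op 3 [order #3] limit_buy(price=95, qty=1): fills=none; bids=[#1:5@95 #3:1@95] asks=[-]
After op 4 [order #4] limit_sell(price=103, qty=5): fills=none; bids=[#1:5@95 #3:1@95] asks=[#4:5@103]
After op 5 [order #5] limit_sell(price=103, qty=2): fills=none; bids=[#1:5@95 #3:1@95] asks=[#4:5@103 #5:2@103]
After op 6 [order #6] limit_buy(price=104, qty=1): fills=#6x#4:1@103; bids=[#1:5@95 #3:1@95] asks=[#4:4@103 #5:2@103]
After op 7 [order #7] limit_buy(price=95, qty=4): fills=none; bids=[#1:5@95 #3:1@95 #7:4@95] asks=[#4:4@103 #5:2@103]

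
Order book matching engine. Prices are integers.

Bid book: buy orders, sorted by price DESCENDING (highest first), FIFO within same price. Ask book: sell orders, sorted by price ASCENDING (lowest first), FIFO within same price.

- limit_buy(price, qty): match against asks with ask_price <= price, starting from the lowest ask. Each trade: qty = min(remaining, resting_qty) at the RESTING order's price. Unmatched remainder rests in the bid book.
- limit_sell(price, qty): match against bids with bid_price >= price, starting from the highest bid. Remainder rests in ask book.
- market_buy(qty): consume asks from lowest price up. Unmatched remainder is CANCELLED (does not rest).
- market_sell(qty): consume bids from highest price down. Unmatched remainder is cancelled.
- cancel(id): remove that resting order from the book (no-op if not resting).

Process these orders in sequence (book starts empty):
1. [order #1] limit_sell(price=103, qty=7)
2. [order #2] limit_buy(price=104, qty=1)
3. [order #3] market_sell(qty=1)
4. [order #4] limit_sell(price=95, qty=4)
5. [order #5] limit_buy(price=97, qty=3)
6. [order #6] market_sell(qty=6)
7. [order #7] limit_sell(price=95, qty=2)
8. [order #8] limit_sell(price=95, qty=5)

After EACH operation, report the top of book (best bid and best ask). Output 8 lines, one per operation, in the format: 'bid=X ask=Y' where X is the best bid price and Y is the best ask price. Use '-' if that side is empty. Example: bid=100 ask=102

Answer: bid=- ask=103
bid=- ask=103
bid=- ask=103
bid=- ask=95
bid=- ask=95
bid=- ask=95
bid=- ask=95
bid=- ask=95

Derivation:
After op 1 [order #1] limit_sell(price=103, qty=7): fills=none; bids=[-] asks=[#1:7@103]
After op 2 [order #2] limit_buy(price=104, qty=1): fills=#2x#1:1@103; bids=[-] asks=[#1:6@103]
After op 3 [order #3] market_sell(qty=1): fills=none; bids=[-] asks=[#1:6@103]
After op 4 [order #4] limit_sell(price=95, qty=4): fills=none; bids=[-] asks=[#4:4@95 #1:6@103]
After op 5 [order #5] limit_buy(price=97, qty=3): fills=#5x#4:3@95; bids=[-] asks=[#4:1@95 #1:6@103]
After op 6 [order #6] market_sell(qty=6): fills=none; bids=[-] asks=[#4:1@95 #1:6@103]
After op 7 [order #7] limit_sell(price=95, qty=2): fills=none; bids=[-] asks=[#4:1@95 #7:2@95 #1:6@103]
After op 8 [order #8] limit_sell(price=95, qty=5): fills=none; bids=[-] asks=[#4:1@95 #7:2@95 #8:5@95 #1:6@103]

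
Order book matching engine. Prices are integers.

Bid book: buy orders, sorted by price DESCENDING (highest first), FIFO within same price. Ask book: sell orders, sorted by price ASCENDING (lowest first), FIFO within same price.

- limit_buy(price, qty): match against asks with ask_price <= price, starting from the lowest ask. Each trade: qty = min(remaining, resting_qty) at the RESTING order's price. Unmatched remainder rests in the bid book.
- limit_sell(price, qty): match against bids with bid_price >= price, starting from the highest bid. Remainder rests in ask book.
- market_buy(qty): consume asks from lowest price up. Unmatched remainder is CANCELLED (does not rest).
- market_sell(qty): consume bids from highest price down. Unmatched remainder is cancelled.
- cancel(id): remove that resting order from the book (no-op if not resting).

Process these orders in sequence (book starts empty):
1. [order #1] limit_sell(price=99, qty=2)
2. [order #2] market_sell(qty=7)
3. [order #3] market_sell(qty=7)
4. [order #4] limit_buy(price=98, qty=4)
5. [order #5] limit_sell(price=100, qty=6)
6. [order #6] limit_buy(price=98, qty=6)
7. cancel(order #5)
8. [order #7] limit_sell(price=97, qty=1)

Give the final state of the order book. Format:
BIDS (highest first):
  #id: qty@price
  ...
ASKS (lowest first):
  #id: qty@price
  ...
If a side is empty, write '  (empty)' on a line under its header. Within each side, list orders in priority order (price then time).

Answer: BIDS (highest first):
  #4: 3@98
  #6: 6@98
ASKS (lowest first):
  #1: 2@99

Derivation:
After op 1 [order #1] limit_sell(price=99, qty=2): fills=none; bids=[-] asks=[#1:2@99]
After op 2 [order #2] market_sell(qty=7): fills=none; bids=[-] asks=[#1:2@99]
After op 3 [order #3] market_sell(qty=7): fills=none; bids=[-] asks=[#1:2@99]
After op 4 [order #4] limit_buy(price=98, qty=4): fills=none; bids=[#4:4@98] asks=[#1:2@99]
After op 5 [order #5] limit_sell(price=100, qty=6): fills=none; bids=[#4:4@98] asks=[#1:2@99 #5:6@100]
After op 6 [order #6] limit_buy(price=98, qty=6): fills=none; bids=[#4:4@98 #6:6@98] asks=[#1:2@99 #5:6@100]
After op 7 cancel(order #5): fills=none; bids=[#4:4@98 #6:6@98] asks=[#1:2@99]
After op 8 [order #7] limit_sell(price=97, qty=1): fills=#4x#7:1@98; bids=[#4:3@98 #6:6@98] asks=[#1:2@99]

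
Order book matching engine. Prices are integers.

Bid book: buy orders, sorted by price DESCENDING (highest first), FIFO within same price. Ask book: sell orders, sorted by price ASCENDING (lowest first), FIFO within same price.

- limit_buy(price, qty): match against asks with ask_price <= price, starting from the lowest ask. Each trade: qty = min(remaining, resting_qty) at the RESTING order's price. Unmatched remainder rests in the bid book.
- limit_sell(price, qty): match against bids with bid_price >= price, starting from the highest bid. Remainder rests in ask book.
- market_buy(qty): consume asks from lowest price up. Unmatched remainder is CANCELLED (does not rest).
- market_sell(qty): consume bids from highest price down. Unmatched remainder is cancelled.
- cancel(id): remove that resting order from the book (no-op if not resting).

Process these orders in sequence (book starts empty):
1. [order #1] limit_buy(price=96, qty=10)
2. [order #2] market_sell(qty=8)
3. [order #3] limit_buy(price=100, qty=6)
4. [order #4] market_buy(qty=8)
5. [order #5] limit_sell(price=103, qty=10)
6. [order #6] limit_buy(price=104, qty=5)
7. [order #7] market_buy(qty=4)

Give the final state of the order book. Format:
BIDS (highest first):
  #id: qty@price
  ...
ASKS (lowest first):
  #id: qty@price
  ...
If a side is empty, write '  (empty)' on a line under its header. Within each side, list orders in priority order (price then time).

Answer: BIDS (highest first):
  #3: 6@100
  #1: 2@96
ASKS (lowest first):
  #5: 1@103

Derivation:
After op 1 [order #1] limit_buy(price=96, qty=10): fills=none; bids=[#1:10@96] asks=[-]
After op 2 [order #2] market_sell(qty=8): fills=#1x#2:8@96; bids=[#1:2@96] asks=[-]
After op 3 [order #3] limit_buy(price=100, qty=6): fills=none; bids=[#3:6@100 #1:2@96] asks=[-]
After op 4 [order #4] market_buy(qty=8): fills=none; bids=[#3:6@100 #1:2@96] asks=[-]
After op 5 [order #5] limit_sell(price=103, qty=10): fills=none; bids=[#3:6@100 #1:2@96] asks=[#5:10@103]
After op 6 [order #6] limit_buy(price=104, qty=5): fills=#6x#5:5@103; bids=[#3:6@100 #1:2@96] asks=[#5:5@103]
After op 7 [order #7] market_buy(qty=4): fills=#7x#5:4@103; bids=[#3:6@100 #1:2@96] asks=[#5:1@103]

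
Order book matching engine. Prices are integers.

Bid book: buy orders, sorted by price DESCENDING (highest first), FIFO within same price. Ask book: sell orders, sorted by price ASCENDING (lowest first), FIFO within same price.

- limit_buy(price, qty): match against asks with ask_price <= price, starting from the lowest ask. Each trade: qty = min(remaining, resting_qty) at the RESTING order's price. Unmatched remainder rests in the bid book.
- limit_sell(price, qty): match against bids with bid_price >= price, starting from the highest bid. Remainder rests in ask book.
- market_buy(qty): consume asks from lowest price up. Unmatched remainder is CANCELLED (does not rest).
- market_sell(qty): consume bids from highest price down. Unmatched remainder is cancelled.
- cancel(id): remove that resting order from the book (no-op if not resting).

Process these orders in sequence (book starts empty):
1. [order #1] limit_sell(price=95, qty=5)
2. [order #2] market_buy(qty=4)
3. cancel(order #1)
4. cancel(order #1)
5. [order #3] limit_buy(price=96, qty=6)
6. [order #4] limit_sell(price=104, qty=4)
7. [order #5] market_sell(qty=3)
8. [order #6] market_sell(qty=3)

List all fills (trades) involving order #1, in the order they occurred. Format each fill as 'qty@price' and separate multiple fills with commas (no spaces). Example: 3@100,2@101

Answer: 4@95

Derivation:
After op 1 [order #1] limit_sell(price=95, qty=5): fills=none; bids=[-] asks=[#1:5@95]
After op 2 [order #2] market_buy(qty=4): fills=#2x#1:4@95; bids=[-] asks=[#1:1@95]
After op 3 cancel(order #1): fills=none; bids=[-] asks=[-]
After op 4 cancel(order #1): fills=none; bids=[-] asks=[-]
After op 5 [order #3] limit_buy(price=96, qty=6): fills=none; bids=[#3:6@96] asks=[-]
After op 6 [order #4] limit_sell(price=104, qty=4): fills=none; bids=[#3:6@96] asks=[#4:4@104]
After op 7 [order #5] market_sell(qty=3): fills=#3x#5:3@96; bids=[#3:3@96] asks=[#4:4@104]
After op 8 [order #6] market_sell(qty=3): fills=#3x#6:3@96; bids=[-] asks=[#4:4@104]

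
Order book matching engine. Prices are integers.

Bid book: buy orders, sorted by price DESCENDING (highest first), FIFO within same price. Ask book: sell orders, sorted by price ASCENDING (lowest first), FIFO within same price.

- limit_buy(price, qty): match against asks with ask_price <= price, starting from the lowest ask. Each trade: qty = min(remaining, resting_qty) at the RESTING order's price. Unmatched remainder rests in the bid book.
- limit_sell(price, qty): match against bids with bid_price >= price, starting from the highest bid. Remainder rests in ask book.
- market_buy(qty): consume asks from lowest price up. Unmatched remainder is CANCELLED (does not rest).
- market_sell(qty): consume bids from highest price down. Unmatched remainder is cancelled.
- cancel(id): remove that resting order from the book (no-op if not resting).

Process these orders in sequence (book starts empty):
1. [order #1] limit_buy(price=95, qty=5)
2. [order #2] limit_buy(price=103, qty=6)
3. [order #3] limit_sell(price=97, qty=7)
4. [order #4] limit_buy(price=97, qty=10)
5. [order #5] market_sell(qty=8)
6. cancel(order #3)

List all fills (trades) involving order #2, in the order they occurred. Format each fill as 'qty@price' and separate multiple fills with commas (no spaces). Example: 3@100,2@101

After op 1 [order #1] limit_buy(price=95, qty=5): fills=none; bids=[#1:5@95] asks=[-]
After op 2 [order #2] limit_buy(price=103, qty=6): fills=none; bids=[#2:6@103 #1:5@95] asks=[-]
After op 3 [order #3] limit_sell(price=97, qty=7): fills=#2x#3:6@103; bids=[#1:5@95] asks=[#3:1@97]
After op 4 [order #4] limit_buy(price=97, qty=10): fills=#4x#3:1@97; bids=[#4:9@97 #1:5@95] asks=[-]
After op 5 [order #5] market_sell(qty=8): fills=#4x#5:8@97; bids=[#4:1@97 #1:5@95] asks=[-]
After op 6 cancel(order #3): fills=none; bids=[#4:1@97 #1:5@95] asks=[-]

Answer: 6@103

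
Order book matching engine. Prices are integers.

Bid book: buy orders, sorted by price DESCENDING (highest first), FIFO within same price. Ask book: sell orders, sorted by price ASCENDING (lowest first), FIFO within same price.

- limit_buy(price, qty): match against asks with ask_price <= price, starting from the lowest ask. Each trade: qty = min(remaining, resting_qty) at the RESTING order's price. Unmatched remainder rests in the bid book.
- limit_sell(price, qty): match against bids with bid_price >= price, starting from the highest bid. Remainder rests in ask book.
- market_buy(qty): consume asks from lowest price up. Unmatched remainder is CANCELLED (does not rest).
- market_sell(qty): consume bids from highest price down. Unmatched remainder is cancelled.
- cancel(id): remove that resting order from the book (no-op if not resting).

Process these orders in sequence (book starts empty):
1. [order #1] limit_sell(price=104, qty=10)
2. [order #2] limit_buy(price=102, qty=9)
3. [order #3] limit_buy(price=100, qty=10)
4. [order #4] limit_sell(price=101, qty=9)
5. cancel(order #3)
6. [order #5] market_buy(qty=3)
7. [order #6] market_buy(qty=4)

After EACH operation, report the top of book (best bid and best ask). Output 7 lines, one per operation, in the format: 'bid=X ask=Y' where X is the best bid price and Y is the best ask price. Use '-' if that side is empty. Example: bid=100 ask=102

After op 1 [order #1] limit_sell(price=104, qty=10): fills=none; bids=[-] asks=[#1:10@104]
After op 2 [order #2] limit_buy(price=102, qty=9): fills=none; bids=[#2:9@102] asks=[#1:10@104]
After op 3 [order #3] limit_buy(price=100, qty=10): fills=none; bids=[#2:9@102 #3:10@100] asks=[#1:10@104]
After op 4 [order #4] limit_sell(price=101, qty=9): fills=#2x#4:9@102; bids=[#3:10@100] asks=[#1:10@104]
After op 5 cancel(order #3): fills=none; bids=[-] asks=[#1:10@104]
After op 6 [order #5] market_buy(qty=3): fills=#5x#1:3@104; bids=[-] asks=[#1:7@104]
After op 7 [order #6] market_buy(qty=4): fills=#6x#1:4@104; bids=[-] asks=[#1:3@104]

Answer: bid=- ask=104
bid=102 ask=104
bid=102 ask=104
bid=100 ask=104
bid=- ask=104
bid=- ask=104
bid=- ask=104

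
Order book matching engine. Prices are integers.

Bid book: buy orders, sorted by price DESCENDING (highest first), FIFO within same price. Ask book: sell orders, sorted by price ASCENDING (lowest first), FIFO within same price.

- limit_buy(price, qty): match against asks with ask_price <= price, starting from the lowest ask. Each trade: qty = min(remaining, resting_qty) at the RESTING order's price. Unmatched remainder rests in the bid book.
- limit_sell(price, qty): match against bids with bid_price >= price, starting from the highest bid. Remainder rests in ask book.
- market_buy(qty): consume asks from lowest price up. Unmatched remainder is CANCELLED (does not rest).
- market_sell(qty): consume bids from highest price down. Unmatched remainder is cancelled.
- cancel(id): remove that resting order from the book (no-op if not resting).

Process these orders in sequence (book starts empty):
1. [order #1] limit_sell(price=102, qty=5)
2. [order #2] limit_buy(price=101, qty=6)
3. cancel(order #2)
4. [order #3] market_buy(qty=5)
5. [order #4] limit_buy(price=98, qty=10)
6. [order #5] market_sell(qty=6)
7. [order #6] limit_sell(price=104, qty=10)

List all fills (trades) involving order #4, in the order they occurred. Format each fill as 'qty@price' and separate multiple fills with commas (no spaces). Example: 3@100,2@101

After op 1 [order #1] limit_sell(price=102, qty=5): fills=none; bids=[-] asks=[#1:5@102]
After op 2 [order #2] limit_buy(price=101, qty=6): fills=none; bids=[#2:6@101] asks=[#1:5@102]
After op 3 cancel(order #2): fills=none; bids=[-] asks=[#1:5@102]
After op 4 [order #3] market_buy(qty=5): fills=#3x#1:5@102; bids=[-] asks=[-]
After op 5 [order #4] limit_buy(price=98, qty=10): fills=none; bids=[#4:10@98] asks=[-]
After op 6 [order #5] market_sell(qty=6): fills=#4x#5:6@98; bids=[#4:4@98] asks=[-]
After op 7 [order #6] limit_sell(price=104, qty=10): fills=none; bids=[#4:4@98] asks=[#6:10@104]

Answer: 6@98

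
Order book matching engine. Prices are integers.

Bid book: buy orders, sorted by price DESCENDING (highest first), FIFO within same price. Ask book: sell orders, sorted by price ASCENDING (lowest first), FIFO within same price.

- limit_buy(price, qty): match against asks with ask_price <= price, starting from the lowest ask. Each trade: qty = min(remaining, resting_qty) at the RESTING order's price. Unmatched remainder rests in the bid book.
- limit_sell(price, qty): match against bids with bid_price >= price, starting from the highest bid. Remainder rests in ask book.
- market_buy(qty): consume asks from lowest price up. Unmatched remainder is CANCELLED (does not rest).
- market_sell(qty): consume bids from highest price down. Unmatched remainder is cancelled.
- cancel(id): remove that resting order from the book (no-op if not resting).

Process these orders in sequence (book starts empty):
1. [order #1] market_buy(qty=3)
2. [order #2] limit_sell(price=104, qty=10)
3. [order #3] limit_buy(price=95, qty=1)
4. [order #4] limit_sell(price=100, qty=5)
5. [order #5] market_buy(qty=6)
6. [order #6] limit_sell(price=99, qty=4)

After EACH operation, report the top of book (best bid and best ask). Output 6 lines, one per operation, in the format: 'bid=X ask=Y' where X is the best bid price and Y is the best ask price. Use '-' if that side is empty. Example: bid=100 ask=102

After op 1 [order #1] market_buy(qty=3): fills=none; bids=[-] asks=[-]
After op 2 [order #2] limit_sell(price=104, qty=10): fills=none; bids=[-] asks=[#2:10@104]
After op 3 [order #3] limit_buy(price=95, qty=1): fills=none; bids=[#3:1@95] asks=[#2:10@104]
After op 4 [order #4] limit_sell(price=100, qty=5): fills=none; bids=[#3:1@95] asks=[#4:5@100 #2:10@104]
After op 5 [order #5] market_buy(qty=6): fills=#5x#4:5@100 #5x#2:1@104; bids=[#3:1@95] asks=[#2:9@104]
After op 6 [order #6] limit_sell(price=99, qty=4): fills=none; bids=[#3:1@95] asks=[#6:4@99 #2:9@104]

Answer: bid=- ask=-
bid=- ask=104
bid=95 ask=104
bid=95 ask=100
bid=95 ask=104
bid=95 ask=99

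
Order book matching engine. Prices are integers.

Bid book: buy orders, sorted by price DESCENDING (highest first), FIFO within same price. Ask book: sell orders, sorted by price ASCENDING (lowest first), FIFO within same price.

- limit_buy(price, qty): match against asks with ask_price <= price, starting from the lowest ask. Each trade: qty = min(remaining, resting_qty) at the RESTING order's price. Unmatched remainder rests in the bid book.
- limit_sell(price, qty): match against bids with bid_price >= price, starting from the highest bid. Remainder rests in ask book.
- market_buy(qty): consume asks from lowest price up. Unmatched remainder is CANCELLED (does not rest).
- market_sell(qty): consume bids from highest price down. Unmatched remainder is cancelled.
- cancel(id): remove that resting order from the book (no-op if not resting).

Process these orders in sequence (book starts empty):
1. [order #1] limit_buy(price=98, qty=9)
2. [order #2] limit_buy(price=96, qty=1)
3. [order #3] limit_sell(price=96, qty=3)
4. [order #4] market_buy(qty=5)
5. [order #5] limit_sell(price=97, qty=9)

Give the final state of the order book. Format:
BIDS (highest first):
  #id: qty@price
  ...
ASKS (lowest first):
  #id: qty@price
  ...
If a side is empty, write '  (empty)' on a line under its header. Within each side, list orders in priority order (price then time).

After op 1 [order #1] limit_buy(price=98, qty=9): fills=none; bids=[#1:9@98] asks=[-]
After op 2 [order #2] limit_buy(price=96, qty=1): fills=none; bids=[#1:9@98 #2:1@96] asks=[-]
After op 3 [order #3] limit_sell(price=96, qty=3): fills=#1x#3:3@98; bids=[#1:6@98 #2:1@96] asks=[-]
After op 4 [order #4] market_buy(qty=5): fills=none; bids=[#1:6@98 #2:1@96] asks=[-]
After op 5 [order #5] limit_sell(price=97, qty=9): fills=#1x#5:6@98; bids=[#2:1@96] asks=[#5:3@97]

Answer: BIDS (highest first):
  #2: 1@96
ASKS (lowest first):
  #5: 3@97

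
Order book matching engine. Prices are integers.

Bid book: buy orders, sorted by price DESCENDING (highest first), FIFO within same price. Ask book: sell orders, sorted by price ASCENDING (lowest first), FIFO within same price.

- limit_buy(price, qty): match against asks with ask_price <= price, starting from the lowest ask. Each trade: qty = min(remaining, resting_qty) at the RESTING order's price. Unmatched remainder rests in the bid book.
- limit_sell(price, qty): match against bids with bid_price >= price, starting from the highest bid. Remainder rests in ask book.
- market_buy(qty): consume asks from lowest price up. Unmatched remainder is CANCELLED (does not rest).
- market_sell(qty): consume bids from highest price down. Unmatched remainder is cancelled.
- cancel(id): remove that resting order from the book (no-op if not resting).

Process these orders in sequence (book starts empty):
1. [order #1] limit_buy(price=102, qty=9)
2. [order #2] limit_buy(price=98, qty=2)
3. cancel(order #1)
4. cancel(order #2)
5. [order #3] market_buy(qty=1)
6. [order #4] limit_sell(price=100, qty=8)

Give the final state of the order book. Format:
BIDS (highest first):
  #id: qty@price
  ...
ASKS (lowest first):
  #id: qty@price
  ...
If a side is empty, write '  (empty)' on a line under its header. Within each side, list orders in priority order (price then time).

After op 1 [order #1] limit_buy(price=102, qty=9): fills=none; bids=[#1:9@102] asks=[-]
After op 2 [order #2] limit_buy(price=98, qty=2): fills=none; bids=[#1:9@102 #2:2@98] asks=[-]
After op 3 cancel(order #1): fills=none; bids=[#2:2@98] asks=[-]
After op 4 cancel(order #2): fills=none; bids=[-] asks=[-]
After op 5 [order #3] market_buy(qty=1): fills=none; bids=[-] asks=[-]
After op 6 [order #4] limit_sell(price=100, qty=8): fills=none; bids=[-] asks=[#4:8@100]

Answer: BIDS (highest first):
  (empty)
ASKS (lowest first):
  #4: 8@100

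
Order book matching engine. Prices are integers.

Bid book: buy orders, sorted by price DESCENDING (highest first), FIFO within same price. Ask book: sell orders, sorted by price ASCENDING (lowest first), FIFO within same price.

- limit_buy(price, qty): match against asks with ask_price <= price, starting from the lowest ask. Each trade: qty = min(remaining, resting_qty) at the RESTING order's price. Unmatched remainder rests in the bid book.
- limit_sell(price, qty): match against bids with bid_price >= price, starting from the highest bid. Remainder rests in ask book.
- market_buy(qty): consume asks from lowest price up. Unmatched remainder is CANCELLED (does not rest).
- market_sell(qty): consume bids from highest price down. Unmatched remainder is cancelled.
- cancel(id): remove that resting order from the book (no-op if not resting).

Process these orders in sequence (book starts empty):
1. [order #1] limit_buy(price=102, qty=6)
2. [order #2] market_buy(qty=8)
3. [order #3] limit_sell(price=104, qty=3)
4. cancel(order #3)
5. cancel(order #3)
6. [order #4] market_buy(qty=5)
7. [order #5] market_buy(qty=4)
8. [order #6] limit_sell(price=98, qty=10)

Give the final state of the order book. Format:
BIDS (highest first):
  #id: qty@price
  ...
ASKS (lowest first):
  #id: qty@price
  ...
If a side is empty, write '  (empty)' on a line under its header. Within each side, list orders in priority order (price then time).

After op 1 [order #1] limit_buy(price=102, qty=6): fills=none; bids=[#1:6@102] asks=[-]
After op 2 [order #2] market_buy(qty=8): fills=none; bids=[#1:6@102] asks=[-]
After op 3 [order #3] limit_sell(price=104, qty=3): fills=none; bids=[#1:6@102] asks=[#3:3@104]
After op 4 cancel(order #3): fills=none; bids=[#1:6@102] asks=[-]
After op 5 cancel(order #3): fills=none; bids=[#1:6@102] asks=[-]
After op 6 [order #4] market_buy(qty=5): fills=none; bids=[#1:6@102] asks=[-]
After op 7 [order #5] market_buy(qty=4): fills=none; bids=[#1:6@102] asks=[-]
After op 8 [order #6] limit_sell(price=98, qty=10): fills=#1x#6:6@102; bids=[-] asks=[#6:4@98]

Answer: BIDS (highest first):
  (empty)
ASKS (lowest first):
  #6: 4@98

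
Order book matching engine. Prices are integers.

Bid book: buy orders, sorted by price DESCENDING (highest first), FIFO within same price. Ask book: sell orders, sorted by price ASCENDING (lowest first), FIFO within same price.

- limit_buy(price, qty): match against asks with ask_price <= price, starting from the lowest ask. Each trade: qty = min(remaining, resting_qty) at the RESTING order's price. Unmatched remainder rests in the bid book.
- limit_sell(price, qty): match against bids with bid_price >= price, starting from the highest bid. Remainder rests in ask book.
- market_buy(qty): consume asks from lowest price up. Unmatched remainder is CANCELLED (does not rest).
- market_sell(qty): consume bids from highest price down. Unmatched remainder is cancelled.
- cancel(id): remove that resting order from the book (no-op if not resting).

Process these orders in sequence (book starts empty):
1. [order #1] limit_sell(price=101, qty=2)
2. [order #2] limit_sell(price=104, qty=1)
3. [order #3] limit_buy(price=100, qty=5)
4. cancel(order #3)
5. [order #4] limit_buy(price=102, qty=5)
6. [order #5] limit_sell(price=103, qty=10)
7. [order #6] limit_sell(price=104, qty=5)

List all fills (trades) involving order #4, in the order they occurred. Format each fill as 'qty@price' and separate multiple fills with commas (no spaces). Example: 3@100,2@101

Answer: 2@101

Derivation:
After op 1 [order #1] limit_sell(price=101, qty=2): fills=none; bids=[-] asks=[#1:2@101]
After op 2 [order #2] limit_sell(price=104, qty=1): fills=none; bids=[-] asks=[#1:2@101 #2:1@104]
After op 3 [order #3] limit_buy(price=100, qty=5): fills=none; bids=[#3:5@100] asks=[#1:2@101 #2:1@104]
After op 4 cancel(order #3): fills=none; bids=[-] asks=[#1:2@101 #2:1@104]
After op 5 [order #4] limit_buy(price=102, qty=5): fills=#4x#1:2@101; bids=[#4:3@102] asks=[#2:1@104]
After op 6 [order #5] limit_sell(price=103, qty=10): fills=none; bids=[#4:3@102] asks=[#5:10@103 #2:1@104]
After op 7 [order #6] limit_sell(price=104, qty=5): fills=none; bids=[#4:3@102] asks=[#5:10@103 #2:1@104 #6:5@104]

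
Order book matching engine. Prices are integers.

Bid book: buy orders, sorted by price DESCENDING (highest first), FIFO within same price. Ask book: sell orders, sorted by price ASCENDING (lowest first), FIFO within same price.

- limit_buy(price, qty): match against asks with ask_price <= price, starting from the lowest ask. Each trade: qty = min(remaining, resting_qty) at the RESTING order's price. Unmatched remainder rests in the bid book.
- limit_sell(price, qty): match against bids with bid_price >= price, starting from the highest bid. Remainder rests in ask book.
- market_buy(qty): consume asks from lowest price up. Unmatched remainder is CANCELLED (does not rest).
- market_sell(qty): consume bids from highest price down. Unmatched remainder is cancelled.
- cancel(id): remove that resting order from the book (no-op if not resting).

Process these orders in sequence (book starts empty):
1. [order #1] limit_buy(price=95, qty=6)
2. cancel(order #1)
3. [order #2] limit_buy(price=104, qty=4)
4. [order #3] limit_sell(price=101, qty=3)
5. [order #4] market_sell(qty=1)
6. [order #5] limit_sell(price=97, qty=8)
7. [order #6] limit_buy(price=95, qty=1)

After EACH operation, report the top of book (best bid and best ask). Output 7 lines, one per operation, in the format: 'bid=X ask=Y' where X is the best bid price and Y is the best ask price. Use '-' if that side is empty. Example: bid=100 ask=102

After op 1 [order #1] limit_buy(price=95, qty=6): fills=none; bids=[#1:6@95] asks=[-]
After op 2 cancel(order #1): fills=none; bids=[-] asks=[-]
After op 3 [order #2] limit_buy(price=104, qty=4): fills=none; bids=[#2:4@104] asks=[-]
After op 4 [order #3] limit_sell(price=101, qty=3): fills=#2x#3:3@104; bids=[#2:1@104] asks=[-]
After op 5 [order #4] market_sell(qty=1): fills=#2x#4:1@104; bids=[-] asks=[-]
After op 6 [order #5] limit_sell(price=97, qty=8): fills=none; bids=[-] asks=[#5:8@97]
After op 7 [order #6] limit_buy(price=95, qty=1): fills=none; bids=[#6:1@95] asks=[#5:8@97]

Answer: bid=95 ask=-
bid=- ask=-
bid=104 ask=-
bid=104 ask=-
bid=- ask=-
bid=- ask=97
bid=95 ask=97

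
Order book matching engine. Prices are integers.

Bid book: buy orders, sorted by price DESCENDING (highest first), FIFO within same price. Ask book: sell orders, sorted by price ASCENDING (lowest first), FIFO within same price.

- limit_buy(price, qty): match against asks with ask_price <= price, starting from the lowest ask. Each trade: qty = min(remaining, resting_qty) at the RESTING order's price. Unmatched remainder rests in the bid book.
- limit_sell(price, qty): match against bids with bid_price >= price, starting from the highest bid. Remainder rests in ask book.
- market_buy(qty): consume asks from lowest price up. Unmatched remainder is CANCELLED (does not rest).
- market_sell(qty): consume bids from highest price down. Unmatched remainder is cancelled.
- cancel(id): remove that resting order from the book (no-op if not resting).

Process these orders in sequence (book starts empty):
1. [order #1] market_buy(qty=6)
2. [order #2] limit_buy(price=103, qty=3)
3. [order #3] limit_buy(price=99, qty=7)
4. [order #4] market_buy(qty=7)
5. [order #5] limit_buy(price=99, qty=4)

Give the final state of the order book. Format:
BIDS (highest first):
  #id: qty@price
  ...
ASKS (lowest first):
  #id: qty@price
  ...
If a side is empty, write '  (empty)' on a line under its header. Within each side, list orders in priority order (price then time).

After op 1 [order #1] market_buy(qty=6): fills=none; bids=[-] asks=[-]
After op 2 [order #2] limit_buy(price=103, qty=3): fills=none; bids=[#2:3@103] asks=[-]
After op 3 [order #3] limit_buy(price=99, qty=7): fills=none; bids=[#2:3@103 #3:7@99] asks=[-]
After op 4 [order #4] market_buy(qty=7): fills=none; bids=[#2:3@103 #3:7@99] asks=[-]
After op 5 [order #5] limit_buy(price=99, qty=4): fills=none; bids=[#2:3@103 #3:7@99 #5:4@99] asks=[-]

Answer: BIDS (highest first):
  #2: 3@103
  #3: 7@99
  #5: 4@99
ASKS (lowest first):
  (empty)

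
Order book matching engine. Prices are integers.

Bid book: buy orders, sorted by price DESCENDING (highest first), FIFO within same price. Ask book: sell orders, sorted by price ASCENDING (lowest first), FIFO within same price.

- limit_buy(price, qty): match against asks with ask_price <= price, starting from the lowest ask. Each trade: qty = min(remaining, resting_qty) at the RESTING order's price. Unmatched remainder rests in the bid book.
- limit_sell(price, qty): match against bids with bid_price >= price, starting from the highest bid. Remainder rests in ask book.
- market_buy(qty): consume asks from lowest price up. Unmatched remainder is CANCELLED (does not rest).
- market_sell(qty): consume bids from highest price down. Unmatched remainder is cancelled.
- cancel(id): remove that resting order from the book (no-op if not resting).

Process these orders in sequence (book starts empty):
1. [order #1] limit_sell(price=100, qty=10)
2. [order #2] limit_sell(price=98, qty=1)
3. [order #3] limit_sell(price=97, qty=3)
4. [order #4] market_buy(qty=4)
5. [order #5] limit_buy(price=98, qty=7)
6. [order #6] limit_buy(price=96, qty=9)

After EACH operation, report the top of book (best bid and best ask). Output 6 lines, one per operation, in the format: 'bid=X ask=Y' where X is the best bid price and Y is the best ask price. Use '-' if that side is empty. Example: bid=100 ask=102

Answer: bid=- ask=100
bid=- ask=98
bid=- ask=97
bid=- ask=100
bid=98 ask=100
bid=98 ask=100

Derivation:
After op 1 [order #1] limit_sell(price=100, qty=10): fills=none; bids=[-] asks=[#1:10@100]
After op 2 [order #2] limit_sell(price=98, qty=1): fills=none; bids=[-] asks=[#2:1@98 #1:10@100]
After op 3 [order #3] limit_sell(price=97, qty=3): fills=none; bids=[-] asks=[#3:3@97 #2:1@98 #1:10@100]
After op 4 [order #4] market_buy(qty=4): fills=#4x#3:3@97 #4x#2:1@98; bids=[-] asks=[#1:10@100]
After op 5 [order #5] limit_buy(price=98, qty=7): fills=none; bids=[#5:7@98] asks=[#1:10@100]
After op 6 [order #6] limit_buy(price=96, qty=9): fills=none; bids=[#5:7@98 #6:9@96] asks=[#1:10@100]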